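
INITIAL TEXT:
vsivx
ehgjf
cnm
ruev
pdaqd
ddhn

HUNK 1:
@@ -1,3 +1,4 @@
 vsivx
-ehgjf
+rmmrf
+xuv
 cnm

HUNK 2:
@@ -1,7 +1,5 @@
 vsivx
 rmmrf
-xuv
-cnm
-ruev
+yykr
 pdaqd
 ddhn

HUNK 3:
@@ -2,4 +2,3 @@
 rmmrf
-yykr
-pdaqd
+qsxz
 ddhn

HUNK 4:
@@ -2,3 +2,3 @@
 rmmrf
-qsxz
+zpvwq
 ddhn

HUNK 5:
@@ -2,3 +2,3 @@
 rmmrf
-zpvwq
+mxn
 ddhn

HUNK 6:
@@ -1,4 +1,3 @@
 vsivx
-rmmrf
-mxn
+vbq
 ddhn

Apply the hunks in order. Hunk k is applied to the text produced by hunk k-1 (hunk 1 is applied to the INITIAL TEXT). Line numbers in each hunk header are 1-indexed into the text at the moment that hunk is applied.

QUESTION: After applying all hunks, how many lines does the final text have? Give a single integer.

Answer: 3

Derivation:
Hunk 1: at line 1 remove [ehgjf] add [rmmrf,xuv] -> 7 lines: vsivx rmmrf xuv cnm ruev pdaqd ddhn
Hunk 2: at line 1 remove [xuv,cnm,ruev] add [yykr] -> 5 lines: vsivx rmmrf yykr pdaqd ddhn
Hunk 3: at line 2 remove [yykr,pdaqd] add [qsxz] -> 4 lines: vsivx rmmrf qsxz ddhn
Hunk 4: at line 2 remove [qsxz] add [zpvwq] -> 4 lines: vsivx rmmrf zpvwq ddhn
Hunk 5: at line 2 remove [zpvwq] add [mxn] -> 4 lines: vsivx rmmrf mxn ddhn
Hunk 6: at line 1 remove [rmmrf,mxn] add [vbq] -> 3 lines: vsivx vbq ddhn
Final line count: 3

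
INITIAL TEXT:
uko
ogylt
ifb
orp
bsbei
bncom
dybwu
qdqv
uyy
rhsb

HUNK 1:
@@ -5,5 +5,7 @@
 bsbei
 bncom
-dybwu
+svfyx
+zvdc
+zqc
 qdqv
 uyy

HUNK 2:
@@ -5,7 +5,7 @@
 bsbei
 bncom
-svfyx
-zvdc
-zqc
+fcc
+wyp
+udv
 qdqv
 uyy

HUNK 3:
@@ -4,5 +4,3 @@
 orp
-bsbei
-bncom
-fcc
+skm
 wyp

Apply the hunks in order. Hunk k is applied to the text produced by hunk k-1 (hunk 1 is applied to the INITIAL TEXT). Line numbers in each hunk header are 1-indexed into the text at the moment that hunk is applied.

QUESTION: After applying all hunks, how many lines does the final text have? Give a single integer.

Hunk 1: at line 5 remove [dybwu] add [svfyx,zvdc,zqc] -> 12 lines: uko ogylt ifb orp bsbei bncom svfyx zvdc zqc qdqv uyy rhsb
Hunk 2: at line 5 remove [svfyx,zvdc,zqc] add [fcc,wyp,udv] -> 12 lines: uko ogylt ifb orp bsbei bncom fcc wyp udv qdqv uyy rhsb
Hunk 3: at line 4 remove [bsbei,bncom,fcc] add [skm] -> 10 lines: uko ogylt ifb orp skm wyp udv qdqv uyy rhsb
Final line count: 10

Answer: 10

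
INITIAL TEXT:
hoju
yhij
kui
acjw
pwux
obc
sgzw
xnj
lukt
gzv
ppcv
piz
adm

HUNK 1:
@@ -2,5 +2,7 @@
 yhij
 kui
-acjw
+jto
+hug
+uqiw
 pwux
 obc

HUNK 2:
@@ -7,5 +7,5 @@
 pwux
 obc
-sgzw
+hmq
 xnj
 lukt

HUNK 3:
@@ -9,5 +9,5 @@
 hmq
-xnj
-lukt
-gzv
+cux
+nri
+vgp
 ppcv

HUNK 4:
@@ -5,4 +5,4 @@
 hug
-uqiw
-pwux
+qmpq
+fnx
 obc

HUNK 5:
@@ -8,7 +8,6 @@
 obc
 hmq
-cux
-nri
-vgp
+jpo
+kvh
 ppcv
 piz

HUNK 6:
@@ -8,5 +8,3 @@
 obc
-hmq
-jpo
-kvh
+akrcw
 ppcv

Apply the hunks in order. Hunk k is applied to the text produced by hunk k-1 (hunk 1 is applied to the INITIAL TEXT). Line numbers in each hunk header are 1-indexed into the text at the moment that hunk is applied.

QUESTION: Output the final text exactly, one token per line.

Answer: hoju
yhij
kui
jto
hug
qmpq
fnx
obc
akrcw
ppcv
piz
adm

Derivation:
Hunk 1: at line 2 remove [acjw] add [jto,hug,uqiw] -> 15 lines: hoju yhij kui jto hug uqiw pwux obc sgzw xnj lukt gzv ppcv piz adm
Hunk 2: at line 7 remove [sgzw] add [hmq] -> 15 lines: hoju yhij kui jto hug uqiw pwux obc hmq xnj lukt gzv ppcv piz adm
Hunk 3: at line 9 remove [xnj,lukt,gzv] add [cux,nri,vgp] -> 15 lines: hoju yhij kui jto hug uqiw pwux obc hmq cux nri vgp ppcv piz adm
Hunk 4: at line 5 remove [uqiw,pwux] add [qmpq,fnx] -> 15 lines: hoju yhij kui jto hug qmpq fnx obc hmq cux nri vgp ppcv piz adm
Hunk 5: at line 8 remove [cux,nri,vgp] add [jpo,kvh] -> 14 lines: hoju yhij kui jto hug qmpq fnx obc hmq jpo kvh ppcv piz adm
Hunk 6: at line 8 remove [hmq,jpo,kvh] add [akrcw] -> 12 lines: hoju yhij kui jto hug qmpq fnx obc akrcw ppcv piz adm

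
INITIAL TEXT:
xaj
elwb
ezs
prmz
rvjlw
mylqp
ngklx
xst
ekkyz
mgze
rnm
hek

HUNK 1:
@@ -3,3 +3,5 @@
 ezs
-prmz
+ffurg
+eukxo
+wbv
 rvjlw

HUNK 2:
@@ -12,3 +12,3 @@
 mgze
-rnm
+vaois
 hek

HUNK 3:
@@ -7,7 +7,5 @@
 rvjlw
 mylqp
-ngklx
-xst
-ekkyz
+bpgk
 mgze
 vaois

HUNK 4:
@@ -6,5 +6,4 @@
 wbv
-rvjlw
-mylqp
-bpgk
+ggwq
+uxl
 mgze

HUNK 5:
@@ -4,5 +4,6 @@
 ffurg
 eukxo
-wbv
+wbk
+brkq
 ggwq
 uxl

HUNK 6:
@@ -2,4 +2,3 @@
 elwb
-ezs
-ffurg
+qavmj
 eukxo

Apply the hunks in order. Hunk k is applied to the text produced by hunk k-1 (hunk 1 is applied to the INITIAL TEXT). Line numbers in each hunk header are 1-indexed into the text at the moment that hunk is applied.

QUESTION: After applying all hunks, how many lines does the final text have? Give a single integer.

Answer: 11

Derivation:
Hunk 1: at line 3 remove [prmz] add [ffurg,eukxo,wbv] -> 14 lines: xaj elwb ezs ffurg eukxo wbv rvjlw mylqp ngklx xst ekkyz mgze rnm hek
Hunk 2: at line 12 remove [rnm] add [vaois] -> 14 lines: xaj elwb ezs ffurg eukxo wbv rvjlw mylqp ngklx xst ekkyz mgze vaois hek
Hunk 3: at line 7 remove [ngklx,xst,ekkyz] add [bpgk] -> 12 lines: xaj elwb ezs ffurg eukxo wbv rvjlw mylqp bpgk mgze vaois hek
Hunk 4: at line 6 remove [rvjlw,mylqp,bpgk] add [ggwq,uxl] -> 11 lines: xaj elwb ezs ffurg eukxo wbv ggwq uxl mgze vaois hek
Hunk 5: at line 4 remove [wbv] add [wbk,brkq] -> 12 lines: xaj elwb ezs ffurg eukxo wbk brkq ggwq uxl mgze vaois hek
Hunk 6: at line 2 remove [ezs,ffurg] add [qavmj] -> 11 lines: xaj elwb qavmj eukxo wbk brkq ggwq uxl mgze vaois hek
Final line count: 11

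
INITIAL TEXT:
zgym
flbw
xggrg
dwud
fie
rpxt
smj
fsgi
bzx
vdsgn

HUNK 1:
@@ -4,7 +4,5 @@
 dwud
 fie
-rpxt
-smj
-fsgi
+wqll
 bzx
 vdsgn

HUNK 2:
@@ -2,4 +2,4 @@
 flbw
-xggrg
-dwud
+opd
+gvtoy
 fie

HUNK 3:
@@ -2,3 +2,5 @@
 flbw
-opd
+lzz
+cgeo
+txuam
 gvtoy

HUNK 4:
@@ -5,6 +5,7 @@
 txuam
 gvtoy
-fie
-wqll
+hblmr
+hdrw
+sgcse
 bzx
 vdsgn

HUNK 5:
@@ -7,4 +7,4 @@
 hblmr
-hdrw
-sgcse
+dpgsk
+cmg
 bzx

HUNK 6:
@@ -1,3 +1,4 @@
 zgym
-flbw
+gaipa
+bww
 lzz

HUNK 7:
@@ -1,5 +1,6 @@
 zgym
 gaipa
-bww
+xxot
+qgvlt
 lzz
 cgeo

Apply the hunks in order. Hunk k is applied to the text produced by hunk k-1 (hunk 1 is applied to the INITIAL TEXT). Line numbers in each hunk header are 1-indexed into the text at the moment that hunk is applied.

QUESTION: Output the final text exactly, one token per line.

Answer: zgym
gaipa
xxot
qgvlt
lzz
cgeo
txuam
gvtoy
hblmr
dpgsk
cmg
bzx
vdsgn

Derivation:
Hunk 1: at line 4 remove [rpxt,smj,fsgi] add [wqll] -> 8 lines: zgym flbw xggrg dwud fie wqll bzx vdsgn
Hunk 2: at line 2 remove [xggrg,dwud] add [opd,gvtoy] -> 8 lines: zgym flbw opd gvtoy fie wqll bzx vdsgn
Hunk 3: at line 2 remove [opd] add [lzz,cgeo,txuam] -> 10 lines: zgym flbw lzz cgeo txuam gvtoy fie wqll bzx vdsgn
Hunk 4: at line 5 remove [fie,wqll] add [hblmr,hdrw,sgcse] -> 11 lines: zgym flbw lzz cgeo txuam gvtoy hblmr hdrw sgcse bzx vdsgn
Hunk 5: at line 7 remove [hdrw,sgcse] add [dpgsk,cmg] -> 11 lines: zgym flbw lzz cgeo txuam gvtoy hblmr dpgsk cmg bzx vdsgn
Hunk 6: at line 1 remove [flbw] add [gaipa,bww] -> 12 lines: zgym gaipa bww lzz cgeo txuam gvtoy hblmr dpgsk cmg bzx vdsgn
Hunk 7: at line 1 remove [bww] add [xxot,qgvlt] -> 13 lines: zgym gaipa xxot qgvlt lzz cgeo txuam gvtoy hblmr dpgsk cmg bzx vdsgn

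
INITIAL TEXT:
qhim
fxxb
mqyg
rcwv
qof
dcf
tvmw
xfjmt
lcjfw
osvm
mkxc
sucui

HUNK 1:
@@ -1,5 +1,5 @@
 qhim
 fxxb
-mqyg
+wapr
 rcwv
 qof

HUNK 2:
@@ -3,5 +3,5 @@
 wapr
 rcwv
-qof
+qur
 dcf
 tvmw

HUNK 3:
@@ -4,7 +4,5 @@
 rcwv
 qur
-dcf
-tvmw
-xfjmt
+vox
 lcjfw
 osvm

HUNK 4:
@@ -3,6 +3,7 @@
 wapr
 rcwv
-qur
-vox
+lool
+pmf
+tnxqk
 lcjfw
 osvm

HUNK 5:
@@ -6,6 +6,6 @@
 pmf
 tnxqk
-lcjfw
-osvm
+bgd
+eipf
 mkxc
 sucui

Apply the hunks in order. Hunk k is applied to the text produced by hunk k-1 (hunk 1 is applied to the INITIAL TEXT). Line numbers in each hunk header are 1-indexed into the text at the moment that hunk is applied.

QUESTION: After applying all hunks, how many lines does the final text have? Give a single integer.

Answer: 11

Derivation:
Hunk 1: at line 1 remove [mqyg] add [wapr] -> 12 lines: qhim fxxb wapr rcwv qof dcf tvmw xfjmt lcjfw osvm mkxc sucui
Hunk 2: at line 3 remove [qof] add [qur] -> 12 lines: qhim fxxb wapr rcwv qur dcf tvmw xfjmt lcjfw osvm mkxc sucui
Hunk 3: at line 4 remove [dcf,tvmw,xfjmt] add [vox] -> 10 lines: qhim fxxb wapr rcwv qur vox lcjfw osvm mkxc sucui
Hunk 4: at line 3 remove [qur,vox] add [lool,pmf,tnxqk] -> 11 lines: qhim fxxb wapr rcwv lool pmf tnxqk lcjfw osvm mkxc sucui
Hunk 5: at line 6 remove [lcjfw,osvm] add [bgd,eipf] -> 11 lines: qhim fxxb wapr rcwv lool pmf tnxqk bgd eipf mkxc sucui
Final line count: 11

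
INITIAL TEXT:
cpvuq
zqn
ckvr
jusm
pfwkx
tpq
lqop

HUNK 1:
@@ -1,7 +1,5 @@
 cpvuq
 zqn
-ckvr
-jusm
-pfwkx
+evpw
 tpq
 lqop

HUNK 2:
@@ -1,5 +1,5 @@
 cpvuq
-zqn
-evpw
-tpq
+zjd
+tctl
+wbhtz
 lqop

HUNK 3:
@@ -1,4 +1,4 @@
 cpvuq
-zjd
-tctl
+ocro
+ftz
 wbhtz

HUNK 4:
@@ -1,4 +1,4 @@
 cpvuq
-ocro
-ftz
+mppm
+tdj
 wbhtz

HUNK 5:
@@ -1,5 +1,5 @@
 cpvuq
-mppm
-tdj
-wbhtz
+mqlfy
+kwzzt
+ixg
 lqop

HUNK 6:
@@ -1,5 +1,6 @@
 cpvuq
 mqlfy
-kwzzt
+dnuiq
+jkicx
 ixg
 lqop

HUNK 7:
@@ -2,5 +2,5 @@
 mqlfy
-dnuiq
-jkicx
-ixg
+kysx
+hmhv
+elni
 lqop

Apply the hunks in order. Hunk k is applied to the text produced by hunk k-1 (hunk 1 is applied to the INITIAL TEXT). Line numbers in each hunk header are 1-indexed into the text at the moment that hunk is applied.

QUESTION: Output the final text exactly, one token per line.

Hunk 1: at line 1 remove [ckvr,jusm,pfwkx] add [evpw] -> 5 lines: cpvuq zqn evpw tpq lqop
Hunk 2: at line 1 remove [zqn,evpw,tpq] add [zjd,tctl,wbhtz] -> 5 lines: cpvuq zjd tctl wbhtz lqop
Hunk 3: at line 1 remove [zjd,tctl] add [ocro,ftz] -> 5 lines: cpvuq ocro ftz wbhtz lqop
Hunk 4: at line 1 remove [ocro,ftz] add [mppm,tdj] -> 5 lines: cpvuq mppm tdj wbhtz lqop
Hunk 5: at line 1 remove [mppm,tdj,wbhtz] add [mqlfy,kwzzt,ixg] -> 5 lines: cpvuq mqlfy kwzzt ixg lqop
Hunk 6: at line 1 remove [kwzzt] add [dnuiq,jkicx] -> 6 lines: cpvuq mqlfy dnuiq jkicx ixg lqop
Hunk 7: at line 2 remove [dnuiq,jkicx,ixg] add [kysx,hmhv,elni] -> 6 lines: cpvuq mqlfy kysx hmhv elni lqop

Answer: cpvuq
mqlfy
kysx
hmhv
elni
lqop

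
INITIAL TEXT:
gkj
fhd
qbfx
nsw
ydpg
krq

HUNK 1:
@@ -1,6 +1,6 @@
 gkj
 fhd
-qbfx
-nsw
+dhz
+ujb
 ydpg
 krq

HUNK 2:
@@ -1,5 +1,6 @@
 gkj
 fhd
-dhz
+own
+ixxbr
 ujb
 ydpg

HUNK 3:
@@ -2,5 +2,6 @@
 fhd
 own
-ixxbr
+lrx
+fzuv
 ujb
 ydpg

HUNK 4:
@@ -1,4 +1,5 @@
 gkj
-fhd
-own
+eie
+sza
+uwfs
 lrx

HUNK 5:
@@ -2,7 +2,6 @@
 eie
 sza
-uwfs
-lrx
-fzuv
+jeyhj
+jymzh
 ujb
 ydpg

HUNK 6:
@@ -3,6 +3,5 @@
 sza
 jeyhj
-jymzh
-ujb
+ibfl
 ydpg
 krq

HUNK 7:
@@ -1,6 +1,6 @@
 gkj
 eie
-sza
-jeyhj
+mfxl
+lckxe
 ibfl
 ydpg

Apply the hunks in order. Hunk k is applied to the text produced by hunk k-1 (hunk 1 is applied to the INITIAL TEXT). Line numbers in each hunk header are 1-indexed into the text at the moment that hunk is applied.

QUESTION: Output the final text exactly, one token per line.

Answer: gkj
eie
mfxl
lckxe
ibfl
ydpg
krq

Derivation:
Hunk 1: at line 1 remove [qbfx,nsw] add [dhz,ujb] -> 6 lines: gkj fhd dhz ujb ydpg krq
Hunk 2: at line 1 remove [dhz] add [own,ixxbr] -> 7 lines: gkj fhd own ixxbr ujb ydpg krq
Hunk 3: at line 2 remove [ixxbr] add [lrx,fzuv] -> 8 lines: gkj fhd own lrx fzuv ujb ydpg krq
Hunk 4: at line 1 remove [fhd,own] add [eie,sza,uwfs] -> 9 lines: gkj eie sza uwfs lrx fzuv ujb ydpg krq
Hunk 5: at line 2 remove [uwfs,lrx,fzuv] add [jeyhj,jymzh] -> 8 lines: gkj eie sza jeyhj jymzh ujb ydpg krq
Hunk 6: at line 3 remove [jymzh,ujb] add [ibfl] -> 7 lines: gkj eie sza jeyhj ibfl ydpg krq
Hunk 7: at line 1 remove [sza,jeyhj] add [mfxl,lckxe] -> 7 lines: gkj eie mfxl lckxe ibfl ydpg krq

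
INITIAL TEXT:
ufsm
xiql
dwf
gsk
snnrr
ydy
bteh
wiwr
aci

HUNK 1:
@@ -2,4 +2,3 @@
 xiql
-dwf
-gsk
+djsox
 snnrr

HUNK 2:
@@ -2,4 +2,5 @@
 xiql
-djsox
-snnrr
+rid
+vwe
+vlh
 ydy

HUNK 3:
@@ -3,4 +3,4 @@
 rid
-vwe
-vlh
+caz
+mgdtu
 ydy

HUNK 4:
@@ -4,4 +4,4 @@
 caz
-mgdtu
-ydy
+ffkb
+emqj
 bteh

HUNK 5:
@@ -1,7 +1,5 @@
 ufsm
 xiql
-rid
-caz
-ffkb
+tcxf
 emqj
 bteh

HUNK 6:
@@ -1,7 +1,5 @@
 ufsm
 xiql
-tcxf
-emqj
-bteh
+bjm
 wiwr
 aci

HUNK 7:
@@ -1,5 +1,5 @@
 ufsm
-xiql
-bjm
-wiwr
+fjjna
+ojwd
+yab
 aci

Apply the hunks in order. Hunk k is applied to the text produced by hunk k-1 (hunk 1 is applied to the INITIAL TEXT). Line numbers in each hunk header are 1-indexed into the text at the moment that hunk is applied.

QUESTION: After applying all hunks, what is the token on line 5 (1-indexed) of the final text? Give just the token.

Answer: aci

Derivation:
Hunk 1: at line 2 remove [dwf,gsk] add [djsox] -> 8 lines: ufsm xiql djsox snnrr ydy bteh wiwr aci
Hunk 2: at line 2 remove [djsox,snnrr] add [rid,vwe,vlh] -> 9 lines: ufsm xiql rid vwe vlh ydy bteh wiwr aci
Hunk 3: at line 3 remove [vwe,vlh] add [caz,mgdtu] -> 9 lines: ufsm xiql rid caz mgdtu ydy bteh wiwr aci
Hunk 4: at line 4 remove [mgdtu,ydy] add [ffkb,emqj] -> 9 lines: ufsm xiql rid caz ffkb emqj bteh wiwr aci
Hunk 5: at line 1 remove [rid,caz,ffkb] add [tcxf] -> 7 lines: ufsm xiql tcxf emqj bteh wiwr aci
Hunk 6: at line 1 remove [tcxf,emqj,bteh] add [bjm] -> 5 lines: ufsm xiql bjm wiwr aci
Hunk 7: at line 1 remove [xiql,bjm,wiwr] add [fjjna,ojwd,yab] -> 5 lines: ufsm fjjna ojwd yab aci
Final line 5: aci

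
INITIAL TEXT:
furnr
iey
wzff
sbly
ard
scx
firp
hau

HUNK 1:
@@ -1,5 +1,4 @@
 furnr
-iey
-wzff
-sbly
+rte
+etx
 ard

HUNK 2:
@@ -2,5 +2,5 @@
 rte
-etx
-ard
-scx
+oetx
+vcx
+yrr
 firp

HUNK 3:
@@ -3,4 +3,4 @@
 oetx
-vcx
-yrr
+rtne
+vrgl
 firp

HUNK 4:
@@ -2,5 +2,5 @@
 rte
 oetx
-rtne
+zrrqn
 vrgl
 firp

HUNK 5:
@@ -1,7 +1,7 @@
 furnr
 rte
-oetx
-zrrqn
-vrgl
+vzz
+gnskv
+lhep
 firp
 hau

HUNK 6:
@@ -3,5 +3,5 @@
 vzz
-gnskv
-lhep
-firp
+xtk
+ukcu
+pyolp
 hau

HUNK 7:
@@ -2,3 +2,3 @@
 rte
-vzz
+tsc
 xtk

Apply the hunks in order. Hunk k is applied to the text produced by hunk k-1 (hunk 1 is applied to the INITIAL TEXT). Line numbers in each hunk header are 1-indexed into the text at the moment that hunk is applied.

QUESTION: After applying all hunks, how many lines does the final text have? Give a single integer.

Hunk 1: at line 1 remove [iey,wzff,sbly] add [rte,etx] -> 7 lines: furnr rte etx ard scx firp hau
Hunk 2: at line 2 remove [etx,ard,scx] add [oetx,vcx,yrr] -> 7 lines: furnr rte oetx vcx yrr firp hau
Hunk 3: at line 3 remove [vcx,yrr] add [rtne,vrgl] -> 7 lines: furnr rte oetx rtne vrgl firp hau
Hunk 4: at line 2 remove [rtne] add [zrrqn] -> 7 lines: furnr rte oetx zrrqn vrgl firp hau
Hunk 5: at line 1 remove [oetx,zrrqn,vrgl] add [vzz,gnskv,lhep] -> 7 lines: furnr rte vzz gnskv lhep firp hau
Hunk 6: at line 3 remove [gnskv,lhep,firp] add [xtk,ukcu,pyolp] -> 7 lines: furnr rte vzz xtk ukcu pyolp hau
Hunk 7: at line 2 remove [vzz] add [tsc] -> 7 lines: furnr rte tsc xtk ukcu pyolp hau
Final line count: 7

Answer: 7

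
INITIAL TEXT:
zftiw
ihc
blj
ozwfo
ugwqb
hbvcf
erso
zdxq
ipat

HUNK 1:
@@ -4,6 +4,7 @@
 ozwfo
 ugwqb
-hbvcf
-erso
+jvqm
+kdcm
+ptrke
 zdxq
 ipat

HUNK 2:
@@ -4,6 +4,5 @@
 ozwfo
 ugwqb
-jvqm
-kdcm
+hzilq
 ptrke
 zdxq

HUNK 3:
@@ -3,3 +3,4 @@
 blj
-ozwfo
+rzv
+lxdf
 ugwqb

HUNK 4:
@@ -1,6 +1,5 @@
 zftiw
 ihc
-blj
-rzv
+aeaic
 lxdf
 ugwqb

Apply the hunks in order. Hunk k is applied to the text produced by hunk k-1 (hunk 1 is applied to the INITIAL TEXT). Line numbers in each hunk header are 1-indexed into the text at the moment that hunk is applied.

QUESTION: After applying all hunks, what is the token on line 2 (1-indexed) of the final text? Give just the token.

Answer: ihc

Derivation:
Hunk 1: at line 4 remove [hbvcf,erso] add [jvqm,kdcm,ptrke] -> 10 lines: zftiw ihc blj ozwfo ugwqb jvqm kdcm ptrke zdxq ipat
Hunk 2: at line 4 remove [jvqm,kdcm] add [hzilq] -> 9 lines: zftiw ihc blj ozwfo ugwqb hzilq ptrke zdxq ipat
Hunk 3: at line 3 remove [ozwfo] add [rzv,lxdf] -> 10 lines: zftiw ihc blj rzv lxdf ugwqb hzilq ptrke zdxq ipat
Hunk 4: at line 1 remove [blj,rzv] add [aeaic] -> 9 lines: zftiw ihc aeaic lxdf ugwqb hzilq ptrke zdxq ipat
Final line 2: ihc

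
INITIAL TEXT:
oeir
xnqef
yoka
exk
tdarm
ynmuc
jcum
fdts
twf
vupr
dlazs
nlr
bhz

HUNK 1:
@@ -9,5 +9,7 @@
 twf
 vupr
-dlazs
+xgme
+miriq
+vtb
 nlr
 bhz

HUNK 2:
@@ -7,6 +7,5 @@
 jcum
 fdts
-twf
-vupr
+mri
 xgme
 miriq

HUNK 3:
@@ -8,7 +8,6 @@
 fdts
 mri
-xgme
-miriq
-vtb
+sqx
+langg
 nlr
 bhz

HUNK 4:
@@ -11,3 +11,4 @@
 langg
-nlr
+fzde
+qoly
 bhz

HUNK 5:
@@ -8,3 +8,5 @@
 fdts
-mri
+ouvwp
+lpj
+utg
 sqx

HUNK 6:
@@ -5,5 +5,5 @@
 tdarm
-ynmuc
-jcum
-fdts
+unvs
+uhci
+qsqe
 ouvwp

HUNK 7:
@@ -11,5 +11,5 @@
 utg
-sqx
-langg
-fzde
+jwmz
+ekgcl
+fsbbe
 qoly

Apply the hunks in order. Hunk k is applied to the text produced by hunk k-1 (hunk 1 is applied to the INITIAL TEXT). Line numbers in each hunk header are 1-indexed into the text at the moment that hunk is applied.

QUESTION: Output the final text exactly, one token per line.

Hunk 1: at line 9 remove [dlazs] add [xgme,miriq,vtb] -> 15 lines: oeir xnqef yoka exk tdarm ynmuc jcum fdts twf vupr xgme miriq vtb nlr bhz
Hunk 2: at line 7 remove [twf,vupr] add [mri] -> 14 lines: oeir xnqef yoka exk tdarm ynmuc jcum fdts mri xgme miriq vtb nlr bhz
Hunk 3: at line 8 remove [xgme,miriq,vtb] add [sqx,langg] -> 13 lines: oeir xnqef yoka exk tdarm ynmuc jcum fdts mri sqx langg nlr bhz
Hunk 4: at line 11 remove [nlr] add [fzde,qoly] -> 14 lines: oeir xnqef yoka exk tdarm ynmuc jcum fdts mri sqx langg fzde qoly bhz
Hunk 5: at line 8 remove [mri] add [ouvwp,lpj,utg] -> 16 lines: oeir xnqef yoka exk tdarm ynmuc jcum fdts ouvwp lpj utg sqx langg fzde qoly bhz
Hunk 6: at line 5 remove [ynmuc,jcum,fdts] add [unvs,uhci,qsqe] -> 16 lines: oeir xnqef yoka exk tdarm unvs uhci qsqe ouvwp lpj utg sqx langg fzde qoly bhz
Hunk 7: at line 11 remove [sqx,langg,fzde] add [jwmz,ekgcl,fsbbe] -> 16 lines: oeir xnqef yoka exk tdarm unvs uhci qsqe ouvwp lpj utg jwmz ekgcl fsbbe qoly bhz

Answer: oeir
xnqef
yoka
exk
tdarm
unvs
uhci
qsqe
ouvwp
lpj
utg
jwmz
ekgcl
fsbbe
qoly
bhz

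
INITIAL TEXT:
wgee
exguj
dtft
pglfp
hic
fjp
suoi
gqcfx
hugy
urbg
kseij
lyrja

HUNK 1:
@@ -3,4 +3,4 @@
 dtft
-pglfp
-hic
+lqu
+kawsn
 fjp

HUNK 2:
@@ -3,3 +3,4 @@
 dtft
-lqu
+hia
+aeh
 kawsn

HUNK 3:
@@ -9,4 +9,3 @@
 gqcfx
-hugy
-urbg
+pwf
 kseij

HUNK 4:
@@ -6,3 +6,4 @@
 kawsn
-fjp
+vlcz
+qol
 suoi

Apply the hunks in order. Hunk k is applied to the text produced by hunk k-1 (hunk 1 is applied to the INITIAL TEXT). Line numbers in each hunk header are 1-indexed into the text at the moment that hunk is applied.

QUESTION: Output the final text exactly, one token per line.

Hunk 1: at line 3 remove [pglfp,hic] add [lqu,kawsn] -> 12 lines: wgee exguj dtft lqu kawsn fjp suoi gqcfx hugy urbg kseij lyrja
Hunk 2: at line 3 remove [lqu] add [hia,aeh] -> 13 lines: wgee exguj dtft hia aeh kawsn fjp suoi gqcfx hugy urbg kseij lyrja
Hunk 3: at line 9 remove [hugy,urbg] add [pwf] -> 12 lines: wgee exguj dtft hia aeh kawsn fjp suoi gqcfx pwf kseij lyrja
Hunk 4: at line 6 remove [fjp] add [vlcz,qol] -> 13 lines: wgee exguj dtft hia aeh kawsn vlcz qol suoi gqcfx pwf kseij lyrja

Answer: wgee
exguj
dtft
hia
aeh
kawsn
vlcz
qol
suoi
gqcfx
pwf
kseij
lyrja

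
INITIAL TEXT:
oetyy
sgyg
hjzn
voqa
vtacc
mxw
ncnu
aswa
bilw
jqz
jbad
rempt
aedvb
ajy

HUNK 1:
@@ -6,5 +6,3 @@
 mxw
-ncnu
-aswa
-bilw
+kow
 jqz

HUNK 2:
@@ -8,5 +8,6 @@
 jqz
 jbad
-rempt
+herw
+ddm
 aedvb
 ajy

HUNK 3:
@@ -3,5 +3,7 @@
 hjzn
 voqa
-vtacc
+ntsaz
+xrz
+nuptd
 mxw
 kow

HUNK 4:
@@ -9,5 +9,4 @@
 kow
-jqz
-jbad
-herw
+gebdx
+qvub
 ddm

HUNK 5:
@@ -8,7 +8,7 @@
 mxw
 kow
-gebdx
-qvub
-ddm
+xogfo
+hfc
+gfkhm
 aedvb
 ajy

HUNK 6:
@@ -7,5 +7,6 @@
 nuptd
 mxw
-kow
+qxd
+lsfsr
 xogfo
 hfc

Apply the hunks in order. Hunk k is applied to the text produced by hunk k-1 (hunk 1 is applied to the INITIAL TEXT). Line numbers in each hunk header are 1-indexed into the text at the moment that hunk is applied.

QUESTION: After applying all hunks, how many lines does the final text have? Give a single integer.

Answer: 15

Derivation:
Hunk 1: at line 6 remove [ncnu,aswa,bilw] add [kow] -> 12 lines: oetyy sgyg hjzn voqa vtacc mxw kow jqz jbad rempt aedvb ajy
Hunk 2: at line 8 remove [rempt] add [herw,ddm] -> 13 lines: oetyy sgyg hjzn voqa vtacc mxw kow jqz jbad herw ddm aedvb ajy
Hunk 3: at line 3 remove [vtacc] add [ntsaz,xrz,nuptd] -> 15 lines: oetyy sgyg hjzn voqa ntsaz xrz nuptd mxw kow jqz jbad herw ddm aedvb ajy
Hunk 4: at line 9 remove [jqz,jbad,herw] add [gebdx,qvub] -> 14 lines: oetyy sgyg hjzn voqa ntsaz xrz nuptd mxw kow gebdx qvub ddm aedvb ajy
Hunk 5: at line 8 remove [gebdx,qvub,ddm] add [xogfo,hfc,gfkhm] -> 14 lines: oetyy sgyg hjzn voqa ntsaz xrz nuptd mxw kow xogfo hfc gfkhm aedvb ajy
Hunk 6: at line 7 remove [kow] add [qxd,lsfsr] -> 15 lines: oetyy sgyg hjzn voqa ntsaz xrz nuptd mxw qxd lsfsr xogfo hfc gfkhm aedvb ajy
Final line count: 15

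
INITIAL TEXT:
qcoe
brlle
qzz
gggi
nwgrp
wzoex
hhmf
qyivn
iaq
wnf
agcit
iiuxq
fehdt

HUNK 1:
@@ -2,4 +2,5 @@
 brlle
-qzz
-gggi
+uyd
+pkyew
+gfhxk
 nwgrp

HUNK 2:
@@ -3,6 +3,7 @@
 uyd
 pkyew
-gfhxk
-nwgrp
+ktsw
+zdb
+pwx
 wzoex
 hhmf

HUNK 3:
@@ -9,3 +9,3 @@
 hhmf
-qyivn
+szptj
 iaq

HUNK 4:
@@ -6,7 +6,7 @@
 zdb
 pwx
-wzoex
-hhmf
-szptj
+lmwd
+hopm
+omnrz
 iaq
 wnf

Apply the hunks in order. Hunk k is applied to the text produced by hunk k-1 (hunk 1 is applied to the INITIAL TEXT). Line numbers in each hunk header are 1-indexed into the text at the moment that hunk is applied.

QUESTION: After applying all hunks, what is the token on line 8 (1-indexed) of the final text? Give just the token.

Answer: lmwd

Derivation:
Hunk 1: at line 2 remove [qzz,gggi] add [uyd,pkyew,gfhxk] -> 14 lines: qcoe brlle uyd pkyew gfhxk nwgrp wzoex hhmf qyivn iaq wnf agcit iiuxq fehdt
Hunk 2: at line 3 remove [gfhxk,nwgrp] add [ktsw,zdb,pwx] -> 15 lines: qcoe brlle uyd pkyew ktsw zdb pwx wzoex hhmf qyivn iaq wnf agcit iiuxq fehdt
Hunk 3: at line 9 remove [qyivn] add [szptj] -> 15 lines: qcoe brlle uyd pkyew ktsw zdb pwx wzoex hhmf szptj iaq wnf agcit iiuxq fehdt
Hunk 4: at line 6 remove [wzoex,hhmf,szptj] add [lmwd,hopm,omnrz] -> 15 lines: qcoe brlle uyd pkyew ktsw zdb pwx lmwd hopm omnrz iaq wnf agcit iiuxq fehdt
Final line 8: lmwd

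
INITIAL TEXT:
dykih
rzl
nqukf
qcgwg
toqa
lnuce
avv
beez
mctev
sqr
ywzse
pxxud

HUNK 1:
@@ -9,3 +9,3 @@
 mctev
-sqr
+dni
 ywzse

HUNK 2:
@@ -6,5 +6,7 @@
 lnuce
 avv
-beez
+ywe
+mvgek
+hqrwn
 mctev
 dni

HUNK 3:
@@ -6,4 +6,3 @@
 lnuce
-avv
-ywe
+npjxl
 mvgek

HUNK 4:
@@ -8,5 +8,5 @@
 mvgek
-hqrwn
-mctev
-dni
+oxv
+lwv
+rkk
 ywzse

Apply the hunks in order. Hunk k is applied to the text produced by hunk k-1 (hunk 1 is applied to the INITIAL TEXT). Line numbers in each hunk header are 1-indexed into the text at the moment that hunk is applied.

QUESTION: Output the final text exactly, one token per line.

Answer: dykih
rzl
nqukf
qcgwg
toqa
lnuce
npjxl
mvgek
oxv
lwv
rkk
ywzse
pxxud

Derivation:
Hunk 1: at line 9 remove [sqr] add [dni] -> 12 lines: dykih rzl nqukf qcgwg toqa lnuce avv beez mctev dni ywzse pxxud
Hunk 2: at line 6 remove [beez] add [ywe,mvgek,hqrwn] -> 14 lines: dykih rzl nqukf qcgwg toqa lnuce avv ywe mvgek hqrwn mctev dni ywzse pxxud
Hunk 3: at line 6 remove [avv,ywe] add [npjxl] -> 13 lines: dykih rzl nqukf qcgwg toqa lnuce npjxl mvgek hqrwn mctev dni ywzse pxxud
Hunk 4: at line 8 remove [hqrwn,mctev,dni] add [oxv,lwv,rkk] -> 13 lines: dykih rzl nqukf qcgwg toqa lnuce npjxl mvgek oxv lwv rkk ywzse pxxud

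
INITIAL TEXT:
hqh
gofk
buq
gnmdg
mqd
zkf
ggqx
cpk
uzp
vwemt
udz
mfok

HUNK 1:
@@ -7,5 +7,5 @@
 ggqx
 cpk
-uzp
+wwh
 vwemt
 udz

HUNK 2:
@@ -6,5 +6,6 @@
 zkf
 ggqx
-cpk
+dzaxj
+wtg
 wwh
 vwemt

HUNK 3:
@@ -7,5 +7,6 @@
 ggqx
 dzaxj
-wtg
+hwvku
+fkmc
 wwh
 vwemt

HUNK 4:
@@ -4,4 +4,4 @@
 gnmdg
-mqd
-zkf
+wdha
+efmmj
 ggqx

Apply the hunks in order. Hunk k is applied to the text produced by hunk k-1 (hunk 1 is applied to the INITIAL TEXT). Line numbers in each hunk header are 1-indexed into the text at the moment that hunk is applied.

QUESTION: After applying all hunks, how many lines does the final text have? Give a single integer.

Hunk 1: at line 7 remove [uzp] add [wwh] -> 12 lines: hqh gofk buq gnmdg mqd zkf ggqx cpk wwh vwemt udz mfok
Hunk 2: at line 6 remove [cpk] add [dzaxj,wtg] -> 13 lines: hqh gofk buq gnmdg mqd zkf ggqx dzaxj wtg wwh vwemt udz mfok
Hunk 3: at line 7 remove [wtg] add [hwvku,fkmc] -> 14 lines: hqh gofk buq gnmdg mqd zkf ggqx dzaxj hwvku fkmc wwh vwemt udz mfok
Hunk 4: at line 4 remove [mqd,zkf] add [wdha,efmmj] -> 14 lines: hqh gofk buq gnmdg wdha efmmj ggqx dzaxj hwvku fkmc wwh vwemt udz mfok
Final line count: 14

Answer: 14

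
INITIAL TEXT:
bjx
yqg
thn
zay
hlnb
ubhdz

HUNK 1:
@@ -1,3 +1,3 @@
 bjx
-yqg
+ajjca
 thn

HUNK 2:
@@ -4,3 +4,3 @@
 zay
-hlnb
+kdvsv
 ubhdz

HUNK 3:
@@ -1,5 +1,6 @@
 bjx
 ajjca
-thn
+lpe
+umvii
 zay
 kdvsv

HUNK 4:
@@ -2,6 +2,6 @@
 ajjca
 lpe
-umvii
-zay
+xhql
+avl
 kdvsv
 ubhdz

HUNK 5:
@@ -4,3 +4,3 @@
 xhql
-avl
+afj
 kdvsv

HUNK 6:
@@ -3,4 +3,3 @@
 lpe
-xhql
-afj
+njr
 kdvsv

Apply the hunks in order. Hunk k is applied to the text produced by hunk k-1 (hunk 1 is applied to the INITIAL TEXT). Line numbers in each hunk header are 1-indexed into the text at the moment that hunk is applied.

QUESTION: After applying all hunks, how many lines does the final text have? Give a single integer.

Hunk 1: at line 1 remove [yqg] add [ajjca] -> 6 lines: bjx ajjca thn zay hlnb ubhdz
Hunk 2: at line 4 remove [hlnb] add [kdvsv] -> 6 lines: bjx ajjca thn zay kdvsv ubhdz
Hunk 3: at line 1 remove [thn] add [lpe,umvii] -> 7 lines: bjx ajjca lpe umvii zay kdvsv ubhdz
Hunk 4: at line 2 remove [umvii,zay] add [xhql,avl] -> 7 lines: bjx ajjca lpe xhql avl kdvsv ubhdz
Hunk 5: at line 4 remove [avl] add [afj] -> 7 lines: bjx ajjca lpe xhql afj kdvsv ubhdz
Hunk 6: at line 3 remove [xhql,afj] add [njr] -> 6 lines: bjx ajjca lpe njr kdvsv ubhdz
Final line count: 6

Answer: 6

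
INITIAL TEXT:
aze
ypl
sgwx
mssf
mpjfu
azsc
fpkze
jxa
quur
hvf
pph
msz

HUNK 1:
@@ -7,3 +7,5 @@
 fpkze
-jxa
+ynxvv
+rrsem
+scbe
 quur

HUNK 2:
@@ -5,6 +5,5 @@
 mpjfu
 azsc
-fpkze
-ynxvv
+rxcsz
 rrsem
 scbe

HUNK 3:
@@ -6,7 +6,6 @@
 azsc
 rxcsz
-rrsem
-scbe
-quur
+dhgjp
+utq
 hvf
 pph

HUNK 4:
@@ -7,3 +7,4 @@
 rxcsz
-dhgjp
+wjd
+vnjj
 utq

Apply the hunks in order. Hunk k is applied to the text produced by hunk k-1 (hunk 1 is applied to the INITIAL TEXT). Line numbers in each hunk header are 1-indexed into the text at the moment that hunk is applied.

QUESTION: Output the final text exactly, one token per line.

Hunk 1: at line 7 remove [jxa] add [ynxvv,rrsem,scbe] -> 14 lines: aze ypl sgwx mssf mpjfu azsc fpkze ynxvv rrsem scbe quur hvf pph msz
Hunk 2: at line 5 remove [fpkze,ynxvv] add [rxcsz] -> 13 lines: aze ypl sgwx mssf mpjfu azsc rxcsz rrsem scbe quur hvf pph msz
Hunk 3: at line 6 remove [rrsem,scbe,quur] add [dhgjp,utq] -> 12 lines: aze ypl sgwx mssf mpjfu azsc rxcsz dhgjp utq hvf pph msz
Hunk 4: at line 7 remove [dhgjp] add [wjd,vnjj] -> 13 lines: aze ypl sgwx mssf mpjfu azsc rxcsz wjd vnjj utq hvf pph msz

Answer: aze
ypl
sgwx
mssf
mpjfu
azsc
rxcsz
wjd
vnjj
utq
hvf
pph
msz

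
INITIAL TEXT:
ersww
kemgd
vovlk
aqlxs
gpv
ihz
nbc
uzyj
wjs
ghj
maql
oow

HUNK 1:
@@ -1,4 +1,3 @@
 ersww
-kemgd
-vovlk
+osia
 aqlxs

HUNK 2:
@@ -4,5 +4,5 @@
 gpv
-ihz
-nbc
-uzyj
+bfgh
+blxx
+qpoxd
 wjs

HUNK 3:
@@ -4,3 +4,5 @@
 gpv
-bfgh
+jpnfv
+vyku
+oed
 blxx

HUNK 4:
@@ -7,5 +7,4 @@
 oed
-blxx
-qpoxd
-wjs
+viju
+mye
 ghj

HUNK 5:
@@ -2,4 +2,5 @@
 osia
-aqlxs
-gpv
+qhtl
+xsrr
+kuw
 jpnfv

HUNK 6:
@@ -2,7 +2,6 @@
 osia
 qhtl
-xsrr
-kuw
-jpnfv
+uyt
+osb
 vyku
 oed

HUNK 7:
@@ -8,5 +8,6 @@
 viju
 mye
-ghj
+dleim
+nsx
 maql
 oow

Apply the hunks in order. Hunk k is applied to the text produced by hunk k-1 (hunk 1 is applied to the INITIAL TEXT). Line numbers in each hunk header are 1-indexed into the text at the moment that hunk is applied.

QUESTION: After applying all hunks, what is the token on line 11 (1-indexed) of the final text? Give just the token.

Hunk 1: at line 1 remove [kemgd,vovlk] add [osia] -> 11 lines: ersww osia aqlxs gpv ihz nbc uzyj wjs ghj maql oow
Hunk 2: at line 4 remove [ihz,nbc,uzyj] add [bfgh,blxx,qpoxd] -> 11 lines: ersww osia aqlxs gpv bfgh blxx qpoxd wjs ghj maql oow
Hunk 3: at line 4 remove [bfgh] add [jpnfv,vyku,oed] -> 13 lines: ersww osia aqlxs gpv jpnfv vyku oed blxx qpoxd wjs ghj maql oow
Hunk 4: at line 7 remove [blxx,qpoxd,wjs] add [viju,mye] -> 12 lines: ersww osia aqlxs gpv jpnfv vyku oed viju mye ghj maql oow
Hunk 5: at line 2 remove [aqlxs,gpv] add [qhtl,xsrr,kuw] -> 13 lines: ersww osia qhtl xsrr kuw jpnfv vyku oed viju mye ghj maql oow
Hunk 6: at line 2 remove [xsrr,kuw,jpnfv] add [uyt,osb] -> 12 lines: ersww osia qhtl uyt osb vyku oed viju mye ghj maql oow
Hunk 7: at line 8 remove [ghj] add [dleim,nsx] -> 13 lines: ersww osia qhtl uyt osb vyku oed viju mye dleim nsx maql oow
Final line 11: nsx

Answer: nsx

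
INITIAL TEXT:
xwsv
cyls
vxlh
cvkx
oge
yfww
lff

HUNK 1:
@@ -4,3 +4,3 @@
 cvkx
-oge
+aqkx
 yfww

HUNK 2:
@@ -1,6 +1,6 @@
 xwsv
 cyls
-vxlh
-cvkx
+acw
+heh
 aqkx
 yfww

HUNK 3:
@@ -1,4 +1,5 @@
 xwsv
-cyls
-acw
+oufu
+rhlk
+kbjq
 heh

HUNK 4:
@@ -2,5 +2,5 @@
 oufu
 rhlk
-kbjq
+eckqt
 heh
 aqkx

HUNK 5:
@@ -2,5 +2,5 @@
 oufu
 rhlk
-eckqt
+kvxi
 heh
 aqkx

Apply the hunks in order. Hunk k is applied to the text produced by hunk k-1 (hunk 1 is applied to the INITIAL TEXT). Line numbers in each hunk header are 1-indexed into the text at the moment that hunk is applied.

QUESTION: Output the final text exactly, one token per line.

Hunk 1: at line 4 remove [oge] add [aqkx] -> 7 lines: xwsv cyls vxlh cvkx aqkx yfww lff
Hunk 2: at line 1 remove [vxlh,cvkx] add [acw,heh] -> 7 lines: xwsv cyls acw heh aqkx yfww lff
Hunk 3: at line 1 remove [cyls,acw] add [oufu,rhlk,kbjq] -> 8 lines: xwsv oufu rhlk kbjq heh aqkx yfww lff
Hunk 4: at line 2 remove [kbjq] add [eckqt] -> 8 lines: xwsv oufu rhlk eckqt heh aqkx yfww lff
Hunk 5: at line 2 remove [eckqt] add [kvxi] -> 8 lines: xwsv oufu rhlk kvxi heh aqkx yfww lff

Answer: xwsv
oufu
rhlk
kvxi
heh
aqkx
yfww
lff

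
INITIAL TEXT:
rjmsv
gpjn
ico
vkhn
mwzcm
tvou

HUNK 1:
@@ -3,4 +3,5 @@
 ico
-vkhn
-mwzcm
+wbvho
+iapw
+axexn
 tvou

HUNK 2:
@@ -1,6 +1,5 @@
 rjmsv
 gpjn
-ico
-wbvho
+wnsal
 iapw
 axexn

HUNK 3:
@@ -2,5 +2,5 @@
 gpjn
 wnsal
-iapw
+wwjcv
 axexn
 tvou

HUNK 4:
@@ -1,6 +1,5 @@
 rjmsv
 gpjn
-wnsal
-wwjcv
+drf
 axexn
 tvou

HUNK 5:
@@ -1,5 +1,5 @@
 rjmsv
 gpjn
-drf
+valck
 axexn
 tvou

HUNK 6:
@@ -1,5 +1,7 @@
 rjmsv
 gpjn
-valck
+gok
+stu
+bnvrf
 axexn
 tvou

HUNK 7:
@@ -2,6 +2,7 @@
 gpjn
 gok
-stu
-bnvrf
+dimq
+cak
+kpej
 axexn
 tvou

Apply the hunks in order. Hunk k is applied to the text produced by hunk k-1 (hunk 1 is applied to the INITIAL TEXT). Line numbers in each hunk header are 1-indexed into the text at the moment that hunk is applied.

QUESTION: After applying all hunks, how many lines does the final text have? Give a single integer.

Hunk 1: at line 3 remove [vkhn,mwzcm] add [wbvho,iapw,axexn] -> 7 lines: rjmsv gpjn ico wbvho iapw axexn tvou
Hunk 2: at line 1 remove [ico,wbvho] add [wnsal] -> 6 lines: rjmsv gpjn wnsal iapw axexn tvou
Hunk 3: at line 2 remove [iapw] add [wwjcv] -> 6 lines: rjmsv gpjn wnsal wwjcv axexn tvou
Hunk 4: at line 1 remove [wnsal,wwjcv] add [drf] -> 5 lines: rjmsv gpjn drf axexn tvou
Hunk 5: at line 1 remove [drf] add [valck] -> 5 lines: rjmsv gpjn valck axexn tvou
Hunk 6: at line 1 remove [valck] add [gok,stu,bnvrf] -> 7 lines: rjmsv gpjn gok stu bnvrf axexn tvou
Hunk 7: at line 2 remove [stu,bnvrf] add [dimq,cak,kpej] -> 8 lines: rjmsv gpjn gok dimq cak kpej axexn tvou
Final line count: 8

Answer: 8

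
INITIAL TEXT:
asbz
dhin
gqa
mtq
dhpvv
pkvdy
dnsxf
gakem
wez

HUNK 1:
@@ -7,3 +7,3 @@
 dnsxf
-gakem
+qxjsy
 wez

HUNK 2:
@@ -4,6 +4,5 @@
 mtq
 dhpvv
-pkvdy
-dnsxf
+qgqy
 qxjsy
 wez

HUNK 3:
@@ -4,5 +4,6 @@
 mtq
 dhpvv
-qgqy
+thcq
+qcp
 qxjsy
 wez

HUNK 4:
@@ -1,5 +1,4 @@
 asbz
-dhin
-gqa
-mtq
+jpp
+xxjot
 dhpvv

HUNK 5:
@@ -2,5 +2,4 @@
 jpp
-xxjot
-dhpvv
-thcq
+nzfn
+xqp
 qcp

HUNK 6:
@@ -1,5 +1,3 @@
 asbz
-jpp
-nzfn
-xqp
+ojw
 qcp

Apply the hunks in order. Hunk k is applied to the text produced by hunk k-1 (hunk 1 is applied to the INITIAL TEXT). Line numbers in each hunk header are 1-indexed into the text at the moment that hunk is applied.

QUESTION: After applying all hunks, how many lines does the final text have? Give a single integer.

Answer: 5

Derivation:
Hunk 1: at line 7 remove [gakem] add [qxjsy] -> 9 lines: asbz dhin gqa mtq dhpvv pkvdy dnsxf qxjsy wez
Hunk 2: at line 4 remove [pkvdy,dnsxf] add [qgqy] -> 8 lines: asbz dhin gqa mtq dhpvv qgqy qxjsy wez
Hunk 3: at line 4 remove [qgqy] add [thcq,qcp] -> 9 lines: asbz dhin gqa mtq dhpvv thcq qcp qxjsy wez
Hunk 4: at line 1 remove [dhin,gqa,mtq] add [jpp,xxjot] -> 8 lines: asbz jpp xxjot dhpvv thcq qcp qxjsy wez
Hunk 5: at line 2 remove [xxjot,dhpvv,thcq] add [nzfn,xqp] -> 7 lines: asbz jpp nzfn xqp qcp qxjsy wez
Hunk 6: at line 1 remove [jpp,nzfn,xqp] add [ojw] -> 5 lines: asbz ojw qcp qxjsy wez
Final line count: 5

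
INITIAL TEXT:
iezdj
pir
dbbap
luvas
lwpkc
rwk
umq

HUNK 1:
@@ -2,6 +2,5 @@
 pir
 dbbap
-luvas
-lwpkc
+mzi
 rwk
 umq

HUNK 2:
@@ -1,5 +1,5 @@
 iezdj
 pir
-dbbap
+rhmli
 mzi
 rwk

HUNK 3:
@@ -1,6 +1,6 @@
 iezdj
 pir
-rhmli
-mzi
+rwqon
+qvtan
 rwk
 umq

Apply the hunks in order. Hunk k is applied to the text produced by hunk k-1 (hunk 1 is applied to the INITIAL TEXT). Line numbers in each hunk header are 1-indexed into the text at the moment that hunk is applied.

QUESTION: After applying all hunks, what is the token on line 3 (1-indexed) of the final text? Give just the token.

Answer: rwqon

Derivation:
Hunk 1: at line 2 remove [luvas,lwpkc] add [mzi] -> 6 lines: iezdj pir dbbap mzi rwk umq
Hunk 2: at line 1 remove [dbbap] add [rhmli] -> 6 lines: iezdj pir rhmli mzi rwk umq
Hunk 3: at line 1 remove [rhmli,mzi] add [rwqon,qvtan] -> 6 lines: iezdj pir rwqon qvtan rwk umq
Final line 3: rwqon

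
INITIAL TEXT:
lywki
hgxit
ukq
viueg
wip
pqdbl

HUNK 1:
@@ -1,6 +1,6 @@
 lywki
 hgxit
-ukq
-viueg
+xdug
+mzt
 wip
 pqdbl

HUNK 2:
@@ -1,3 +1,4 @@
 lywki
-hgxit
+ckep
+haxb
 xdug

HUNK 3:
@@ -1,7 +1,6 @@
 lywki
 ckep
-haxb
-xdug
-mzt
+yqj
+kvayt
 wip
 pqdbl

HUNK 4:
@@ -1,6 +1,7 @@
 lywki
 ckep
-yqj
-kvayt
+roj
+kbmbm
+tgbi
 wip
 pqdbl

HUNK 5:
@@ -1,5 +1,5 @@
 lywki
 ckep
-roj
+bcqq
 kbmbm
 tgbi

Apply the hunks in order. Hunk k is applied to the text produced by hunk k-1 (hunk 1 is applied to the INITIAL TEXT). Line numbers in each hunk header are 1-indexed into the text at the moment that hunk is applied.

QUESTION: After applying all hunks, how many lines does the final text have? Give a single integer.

Hunk 1: at line 1 remove [ukq,viueg] add [xdug,mzt] -> 6 lines: lywki hgxit xdug mzt wip pqdbl
Hunk 2: at line 1 remove [hgxit] add [ckep,haxb] -> 7 lines: lywki ckep haxb xdug mzt wip pqdbl
Hunk 3: at line 1 remove [haxb,xdug,mzt] add [yqj,kvayt] -> 6 lines: lywki ckep yqj kvayt wip pqdbl
Hunk 4: at line 1 remove [yqj,kvayt] add [roj,kbmbm,tgbi] -> 7 lines: lywki ckep roj kbmbm tgbi wip pqdbl
Hunk 5: at line 1 remove [roj] add [bcqq] -> 7 lines: lywki ckep bcqq kbmbm tgbi wip pqdbl
Final line count: 7

Answer: 7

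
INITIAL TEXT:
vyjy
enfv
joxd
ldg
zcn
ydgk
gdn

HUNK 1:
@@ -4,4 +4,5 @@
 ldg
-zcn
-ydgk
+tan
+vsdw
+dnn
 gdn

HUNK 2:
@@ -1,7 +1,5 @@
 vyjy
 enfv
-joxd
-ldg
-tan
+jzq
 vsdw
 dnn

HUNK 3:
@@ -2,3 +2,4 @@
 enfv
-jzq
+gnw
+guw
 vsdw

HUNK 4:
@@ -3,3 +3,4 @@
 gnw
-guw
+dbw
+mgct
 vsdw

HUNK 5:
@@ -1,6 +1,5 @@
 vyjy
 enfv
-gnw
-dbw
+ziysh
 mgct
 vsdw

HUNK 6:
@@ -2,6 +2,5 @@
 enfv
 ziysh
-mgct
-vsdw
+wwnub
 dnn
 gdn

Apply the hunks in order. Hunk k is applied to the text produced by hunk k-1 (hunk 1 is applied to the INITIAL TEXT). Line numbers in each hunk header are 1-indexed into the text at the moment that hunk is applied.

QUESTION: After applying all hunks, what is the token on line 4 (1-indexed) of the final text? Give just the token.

Answer: wwnub

Derivation:
Hunk 1: at line 4 remove [zcn,ydgk] add [tan,vsdw,dnn] -> 8 lines: vyjy enfv joxd ldg tan vsdw dnn gdn
Hunk 2: at line 1 remove [joxd,ldg,tan] add [jzq] -> 6 lines: vyjy enfv jzq vsdw dnn gdn
Hunk 3: at line 2 remove [jzq] add [gnw,guw] -> 7 lines: vyjy enfv gnw guw vsdw dnn gdn
Hunk 4: at line 3 remove [guw] add [dbw,mgct] -> 8 lines: vyjy enfv gnw dbw mgct vsdw dnn gdn
Hunk 5: at line 1 remove [gnw,dbw] add [ziysh] -> 7 lines: vyjy enfv ziysh mgct vsdw dnn gdn
Hunk 6: at line 2 remove [mgct,vsdw] add [wwnub] -> 6 lines: vyjy enfv ziysh wwnub dnn gdn
Final line 4: wwnub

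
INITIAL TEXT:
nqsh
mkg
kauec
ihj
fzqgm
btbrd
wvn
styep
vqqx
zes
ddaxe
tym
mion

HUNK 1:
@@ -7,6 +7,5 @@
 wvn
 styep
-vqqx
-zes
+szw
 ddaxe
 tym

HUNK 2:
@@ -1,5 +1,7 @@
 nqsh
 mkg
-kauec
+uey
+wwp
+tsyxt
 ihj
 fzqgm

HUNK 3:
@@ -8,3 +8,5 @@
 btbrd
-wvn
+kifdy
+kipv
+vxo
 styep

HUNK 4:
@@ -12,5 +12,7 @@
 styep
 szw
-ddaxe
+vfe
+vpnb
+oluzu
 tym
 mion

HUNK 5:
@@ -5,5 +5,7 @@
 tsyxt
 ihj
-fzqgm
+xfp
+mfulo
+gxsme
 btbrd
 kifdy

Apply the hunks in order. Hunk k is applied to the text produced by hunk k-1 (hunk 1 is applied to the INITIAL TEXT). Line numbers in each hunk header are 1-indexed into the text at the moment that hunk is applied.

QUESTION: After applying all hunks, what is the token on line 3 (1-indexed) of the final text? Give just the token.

Answer: uey

Derivation:
Hunk 1: at line 7 remove [vqqx,zes] add [szw] -> 12 lines: nqsh mkg kauec ihj fzqgm btbrd wvn styep szw ddaxe tym mion
Hunk 2: at line 1 remove [kauec] add [uey,wwp,tsyxt] -> 14 lines: nqsh mkg uey wwp tsyxt ihj fzqgm btbrd wvn styep szw ddaxe tym mion
Hunk 3: at line 8 remove [wvn] add [kifdy,kipv,vxo] -> 16 lines: nqsh mkg uey wwp tsyxt ihj fzqgm btbrd kifdy kipv vxo styep szw ddaxe tym mion
Hunk 4: at line 12 remove [ddaxe] add [vfe,vpnb,oluzu] -> 18 lines: nqsh mkg uey wwp tsyxt ihj fzqgm btbrd kifdy kipv vxo styep szw vfe vpnb oluzu tym mion
Hunk 5: at line 5 remove [fzqgm] add [xfp,mfulo,gxsme] -> 20 lines: nqsh mkg uey wwp tsyxt ihj xfp mfulo gxsme btbrd kifdy kipv vxo styep szw vfe vpnb oluzu tym mion
Final line 3: uey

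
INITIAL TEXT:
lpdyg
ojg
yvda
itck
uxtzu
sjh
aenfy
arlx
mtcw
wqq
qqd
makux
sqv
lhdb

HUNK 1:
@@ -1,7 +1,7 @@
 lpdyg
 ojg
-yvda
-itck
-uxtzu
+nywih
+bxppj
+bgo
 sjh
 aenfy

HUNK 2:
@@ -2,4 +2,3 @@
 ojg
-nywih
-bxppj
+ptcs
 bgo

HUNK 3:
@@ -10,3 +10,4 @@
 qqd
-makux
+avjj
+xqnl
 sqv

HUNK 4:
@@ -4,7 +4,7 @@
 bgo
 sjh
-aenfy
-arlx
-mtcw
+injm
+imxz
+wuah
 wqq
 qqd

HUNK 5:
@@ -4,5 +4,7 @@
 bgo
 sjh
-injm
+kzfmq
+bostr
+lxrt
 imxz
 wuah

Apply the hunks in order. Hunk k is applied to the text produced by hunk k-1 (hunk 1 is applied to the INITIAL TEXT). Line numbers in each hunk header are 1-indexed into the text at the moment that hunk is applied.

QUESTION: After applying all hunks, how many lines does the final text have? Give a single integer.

Answer: 16

Derivation:
Hunk 1: at line 1 remove [yvda,itck,uxtzu] add [nywih,bxppj,bgo] -> 14 lines: lpdyg ojg nywih bxppj bgo sjh aenfy arlx mtcw wqq qqd makux sqv lhdb
Hunk 2: at line 2 remove [nywih,bxppj] add [ptcs] -> 13 lines: lpdyg ojg ptcs bgo sjh aenfy arlx mtcw wqq qqd makux sqv lhdb
Hunk 3: at line 10 remove [makux] add [avjj,xqnl] -> 14 lines: lpdyg ojg ptcs bgo sjh aenfy arlx mtcw wqq qqd avjj xqnl sqv lhdb
Hunk 4: at line 4 remove [aenfy,arlx,mtcw] add [injm,imxz,wuah] -> 14 lines: lpdyg ojg ptcs bgo sjh injm imxz wuah wqq qqd avjj xqnl sqv lhdb
Hunk 5: at line 4 remove [injm] add [kzfmq,bostr,lxrt] -> 16 lines: lpdyg ojg ptcs bgo sjh kzfmq bostr lxrt imxz wuah wqq qqd avjj xqnl sqv lhdb
Final line count: 16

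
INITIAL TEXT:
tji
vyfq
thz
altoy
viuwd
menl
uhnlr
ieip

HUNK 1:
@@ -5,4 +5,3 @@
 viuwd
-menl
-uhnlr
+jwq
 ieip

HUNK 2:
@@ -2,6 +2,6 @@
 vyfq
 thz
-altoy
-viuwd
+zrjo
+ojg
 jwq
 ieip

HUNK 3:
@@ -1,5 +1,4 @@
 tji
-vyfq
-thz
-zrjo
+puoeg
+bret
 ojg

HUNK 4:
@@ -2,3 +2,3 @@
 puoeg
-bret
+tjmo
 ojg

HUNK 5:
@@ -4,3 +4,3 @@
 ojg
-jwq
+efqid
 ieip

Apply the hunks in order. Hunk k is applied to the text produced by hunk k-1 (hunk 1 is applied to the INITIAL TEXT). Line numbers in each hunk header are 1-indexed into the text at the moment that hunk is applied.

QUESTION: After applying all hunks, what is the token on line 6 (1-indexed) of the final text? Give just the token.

Answer: ieip

Derivation:
Hunk 1: at line 5 remove [menl,uhnlr] add [jwq] -> 7 lines: tji vyfq thz altoy viuwd jwq ieip
Hunk 2: at line 2 remove [altoy,viuwd] add [zrjo,ojg] -> 7 lines: tji vyfq thz zrjo ojg jwq ieip
Hunk 3: at line 1 remove [vyfq,thz,zrjo] add [puoeg,bret] -> 6 lines: tji puoeg bret ojg jwq ieip
Hunk 4: at line 2 remove [bret] add [tjmo] -> 6 lines: tji puoeg tjmo ojg jwq ieip
Hunk 5: at line 4 remove [jwq] add [efqid] -> 6 lines: tji puoeg tjmo ojg efqid ieip
Final line 6: ieip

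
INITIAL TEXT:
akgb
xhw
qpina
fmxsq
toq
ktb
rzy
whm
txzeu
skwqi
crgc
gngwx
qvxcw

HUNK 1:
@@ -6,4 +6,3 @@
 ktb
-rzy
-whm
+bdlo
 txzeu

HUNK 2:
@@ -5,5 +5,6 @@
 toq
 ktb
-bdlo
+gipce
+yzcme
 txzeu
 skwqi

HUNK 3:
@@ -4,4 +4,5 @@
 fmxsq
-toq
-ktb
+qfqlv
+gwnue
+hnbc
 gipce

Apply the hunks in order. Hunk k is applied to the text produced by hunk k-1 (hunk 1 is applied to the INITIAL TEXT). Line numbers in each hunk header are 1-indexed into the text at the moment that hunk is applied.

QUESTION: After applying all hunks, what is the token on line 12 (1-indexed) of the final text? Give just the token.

Hunk 1: at line 6 remove [rzy,whm] add [bdlo] -> 12 lines: akgb xhw qpina fmxsq toq ktb bdlo txzeu skwqi crgc gngwx qvxcw
Hunk 2: at line 5 remove [bdlo] add [gipce,yzcme] -> 13 lines: akgb xhw qpina fmxsq toq ktb gipce yzcme txzeu skwqi crgc gngwx qvxcw
Hunk 3: at line 4 remove [toq,ktb] add [qfqlv,gwnue,hnbc] -> 14 lines: akgb xhw qpina fmxsq qfqlv gwnue hnbc gipce yzcme txzeu skwqi crgc gngwx qvxcw
Final line 12: crgc

Answer: crgc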